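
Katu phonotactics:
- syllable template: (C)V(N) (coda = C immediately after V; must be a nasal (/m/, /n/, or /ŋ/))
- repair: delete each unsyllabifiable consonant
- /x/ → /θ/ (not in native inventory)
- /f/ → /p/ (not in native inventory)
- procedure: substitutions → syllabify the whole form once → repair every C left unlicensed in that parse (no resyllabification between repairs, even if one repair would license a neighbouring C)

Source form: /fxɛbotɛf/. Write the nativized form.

Substitution: /f/ → /p/, /x/ → /θ/, giving /pθɛbotɛp/.
Syllabifying with onset maximization leaves /p/, /p/ stranded (only a nasal (/m/, /n/, or /ŋ/) is licensed in coda position; onsets are limited to one consonant).
Deletion applies to /p/, /p/.

θɛbotɛ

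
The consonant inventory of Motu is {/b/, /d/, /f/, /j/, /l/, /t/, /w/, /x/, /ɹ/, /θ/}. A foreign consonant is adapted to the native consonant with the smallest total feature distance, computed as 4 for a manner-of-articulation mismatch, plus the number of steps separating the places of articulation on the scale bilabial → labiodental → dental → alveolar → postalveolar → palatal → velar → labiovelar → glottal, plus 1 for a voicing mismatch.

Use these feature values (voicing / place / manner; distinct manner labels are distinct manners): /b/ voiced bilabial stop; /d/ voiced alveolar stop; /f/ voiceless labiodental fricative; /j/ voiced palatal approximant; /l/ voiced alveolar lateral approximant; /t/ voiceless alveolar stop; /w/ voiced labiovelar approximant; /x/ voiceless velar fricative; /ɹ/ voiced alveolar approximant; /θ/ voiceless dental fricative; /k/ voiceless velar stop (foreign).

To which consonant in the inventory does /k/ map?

/t/ is closest: same manner (stop), place distance 3 (velar→alveolar), same voicing; total 3. Next closest is /d/ at distance 4.

t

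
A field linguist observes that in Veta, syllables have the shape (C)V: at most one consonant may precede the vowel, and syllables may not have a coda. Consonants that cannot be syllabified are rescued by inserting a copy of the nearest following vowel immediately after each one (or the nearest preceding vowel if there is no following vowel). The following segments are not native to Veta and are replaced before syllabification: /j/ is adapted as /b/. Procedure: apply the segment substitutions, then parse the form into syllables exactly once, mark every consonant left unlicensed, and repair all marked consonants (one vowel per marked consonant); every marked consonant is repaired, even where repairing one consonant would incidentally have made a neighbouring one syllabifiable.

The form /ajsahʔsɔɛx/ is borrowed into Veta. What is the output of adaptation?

Substitution: /j/ → /b/, giving /absahʔsɔɛx/.
Under (C)V, the unsyllabifiable consonants are /b/, /h/, /ʔ/, /x/ (no codas are permitted; onsets are limited to one consonant).
Each unlicensed consonant becomes the onset of a new syllable: /b/ → /ba/, /h/ → /hɔ/, /ʔ/ → /ʔɔ/, /x/ → /xɛ/.

abasahɔʔɔsɔɛxɛ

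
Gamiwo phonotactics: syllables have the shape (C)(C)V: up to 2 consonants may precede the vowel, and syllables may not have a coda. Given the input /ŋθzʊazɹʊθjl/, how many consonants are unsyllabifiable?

4

The consonants /ŋ/, /θ/, /j/, /l/ cannot be parsed into a legal (C)(C)V syllable (no codas are permitted; onsets may contain at most 2 consonants).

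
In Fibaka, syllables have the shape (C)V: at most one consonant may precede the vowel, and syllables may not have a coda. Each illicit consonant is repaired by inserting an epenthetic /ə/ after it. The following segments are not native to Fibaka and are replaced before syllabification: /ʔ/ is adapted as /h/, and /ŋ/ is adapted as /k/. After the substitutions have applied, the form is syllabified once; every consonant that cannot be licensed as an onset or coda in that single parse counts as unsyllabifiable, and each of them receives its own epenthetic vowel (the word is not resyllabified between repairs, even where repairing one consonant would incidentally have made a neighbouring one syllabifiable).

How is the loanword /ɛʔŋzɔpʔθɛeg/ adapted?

ɛhəkəzɔpəhəθɛegə

Substitution: /ʔ/ → /h/, /ŋ/ → /k/, giving /ɛhkzɔphθɛeg/.
Syllabifying with onset maximization leaves /h/, /k/, /p/, /h/, /g/ stranded (no codas are permitted; onsets are limited to one consonant).
Epenthesis after each stranded consonant: /h/ → /hə/, /k/ → /kə/, /p/ → /pə/, /h/ → /hə/, /g/ → /gə/.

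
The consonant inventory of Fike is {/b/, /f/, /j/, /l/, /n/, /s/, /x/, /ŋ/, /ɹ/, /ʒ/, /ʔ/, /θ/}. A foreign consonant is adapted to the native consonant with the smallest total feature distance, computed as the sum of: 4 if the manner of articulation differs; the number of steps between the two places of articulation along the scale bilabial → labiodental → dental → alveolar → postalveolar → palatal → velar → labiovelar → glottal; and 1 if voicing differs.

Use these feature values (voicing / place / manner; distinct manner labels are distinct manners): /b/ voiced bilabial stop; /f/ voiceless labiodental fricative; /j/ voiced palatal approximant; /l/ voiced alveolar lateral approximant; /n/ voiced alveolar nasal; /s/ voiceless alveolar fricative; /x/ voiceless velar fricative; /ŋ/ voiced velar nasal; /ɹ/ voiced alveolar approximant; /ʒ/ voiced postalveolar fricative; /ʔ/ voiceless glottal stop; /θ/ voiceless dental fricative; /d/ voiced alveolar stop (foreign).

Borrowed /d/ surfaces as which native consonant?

b

/b/ is closest: same manner (stop), place distance 3 (alveolar→bilabial), same voicing; total 3. Next closest is /l/ at distance 4.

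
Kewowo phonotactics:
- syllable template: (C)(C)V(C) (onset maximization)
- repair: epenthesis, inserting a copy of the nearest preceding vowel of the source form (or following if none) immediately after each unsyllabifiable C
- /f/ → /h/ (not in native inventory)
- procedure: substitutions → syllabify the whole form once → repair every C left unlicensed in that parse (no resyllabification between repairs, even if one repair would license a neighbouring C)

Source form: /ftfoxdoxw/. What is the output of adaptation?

hothoxdoxwo

Substitution: /f/ → /h/, giving /hthoxdoxw/.
Syllabifying with onset maximization leaves /h/, /w/ stranded (at most one coda consonant is licensed; onsets may contain at most 2 consonants).
Epenthesis after each stranded consonant: /h/ → /ho/, /w/ → /wo/.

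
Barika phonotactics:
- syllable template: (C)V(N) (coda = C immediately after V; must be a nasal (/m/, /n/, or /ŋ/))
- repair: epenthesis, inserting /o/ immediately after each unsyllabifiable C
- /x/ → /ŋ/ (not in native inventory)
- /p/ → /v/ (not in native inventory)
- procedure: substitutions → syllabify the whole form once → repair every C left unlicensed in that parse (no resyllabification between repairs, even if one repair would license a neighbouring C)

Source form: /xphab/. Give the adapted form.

Substitution: /x/ → /ŋ/, /p/ → /v/, giving /ŋvhab/.
The consonants /ŋ/, /v/, /b/ cannot be parsed into a legal (C)V(N) syllable (only a nasal (/m/, /n/, or /ŋ/) is licensed in coda position; onsets are limited to one consonant).
Epenthesis after each stranded consonant: /ŋ/ → /ŋo/, /v/ → /vo/, /b/ → /bo/.

ŋovohabo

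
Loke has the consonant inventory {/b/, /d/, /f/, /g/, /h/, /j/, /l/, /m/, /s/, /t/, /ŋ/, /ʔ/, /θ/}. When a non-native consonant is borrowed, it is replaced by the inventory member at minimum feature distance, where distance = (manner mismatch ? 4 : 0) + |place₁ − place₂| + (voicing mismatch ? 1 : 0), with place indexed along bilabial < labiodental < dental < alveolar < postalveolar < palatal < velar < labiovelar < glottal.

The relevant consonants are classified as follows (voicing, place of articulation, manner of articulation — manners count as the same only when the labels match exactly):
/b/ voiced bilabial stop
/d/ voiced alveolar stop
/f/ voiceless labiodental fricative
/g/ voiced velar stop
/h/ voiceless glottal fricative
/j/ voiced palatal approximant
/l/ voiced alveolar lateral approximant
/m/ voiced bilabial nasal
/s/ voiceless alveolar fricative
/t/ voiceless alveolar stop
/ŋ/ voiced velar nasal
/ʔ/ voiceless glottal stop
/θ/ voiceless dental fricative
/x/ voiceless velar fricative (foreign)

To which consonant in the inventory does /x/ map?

h

/h/ is closest: same manner (fricative), place distance 2 (velar→glottal), same voicing; total 2. Next closest is /s/ at distance 3.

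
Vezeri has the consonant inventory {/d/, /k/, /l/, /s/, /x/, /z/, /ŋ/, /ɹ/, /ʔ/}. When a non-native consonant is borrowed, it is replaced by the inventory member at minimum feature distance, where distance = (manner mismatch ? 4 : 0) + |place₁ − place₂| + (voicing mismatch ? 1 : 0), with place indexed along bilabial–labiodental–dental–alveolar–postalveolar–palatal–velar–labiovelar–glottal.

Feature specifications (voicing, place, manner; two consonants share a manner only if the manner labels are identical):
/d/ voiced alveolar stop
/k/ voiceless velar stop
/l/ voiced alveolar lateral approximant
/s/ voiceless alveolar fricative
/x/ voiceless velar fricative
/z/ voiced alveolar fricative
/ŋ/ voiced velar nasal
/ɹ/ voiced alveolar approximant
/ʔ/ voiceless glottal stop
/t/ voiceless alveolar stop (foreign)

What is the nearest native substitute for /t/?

/d/ is closest: same manner (stop), place distance 0 (alveolar→alveolar), voicing differs (+1); total 1. Next closest is /k/ at distance 3.

d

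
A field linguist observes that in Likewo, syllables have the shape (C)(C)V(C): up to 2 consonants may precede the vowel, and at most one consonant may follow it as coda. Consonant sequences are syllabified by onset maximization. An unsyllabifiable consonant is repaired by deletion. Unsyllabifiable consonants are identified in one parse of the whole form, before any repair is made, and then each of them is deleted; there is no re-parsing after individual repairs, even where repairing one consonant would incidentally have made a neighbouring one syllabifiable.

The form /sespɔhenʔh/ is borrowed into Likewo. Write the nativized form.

sespɔhen

Under (C)(C)V(C), the unsyllabifiable consonants are /ʔ/, /h/ (at most one coda consonant is licensed; onsets may contain at most 2 consonants).
Each unlicensed consonant is deleted: /ʔ/, /h/.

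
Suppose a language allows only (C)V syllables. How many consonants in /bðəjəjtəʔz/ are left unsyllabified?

The consonants /b/, /j/, /ʔ/, /z/ cannot be parsed into a legal (C)V syllable (no codas are permitted; onsets are limited to one consonant).

4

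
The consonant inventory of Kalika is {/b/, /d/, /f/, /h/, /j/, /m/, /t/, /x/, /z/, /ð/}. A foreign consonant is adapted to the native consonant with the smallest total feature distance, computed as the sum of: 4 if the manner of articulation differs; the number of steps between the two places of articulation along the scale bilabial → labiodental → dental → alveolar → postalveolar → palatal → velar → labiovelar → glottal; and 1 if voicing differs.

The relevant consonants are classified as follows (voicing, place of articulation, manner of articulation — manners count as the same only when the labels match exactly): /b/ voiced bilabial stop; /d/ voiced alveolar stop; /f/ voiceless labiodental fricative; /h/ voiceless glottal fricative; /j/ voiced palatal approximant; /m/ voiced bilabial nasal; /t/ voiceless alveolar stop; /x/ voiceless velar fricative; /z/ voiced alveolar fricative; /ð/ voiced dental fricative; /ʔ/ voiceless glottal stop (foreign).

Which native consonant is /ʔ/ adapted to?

/h/ is closest: manner differs (stop→fricative, +4), place distance 0 (glottal→glottal), same voicing; total 4. Next closest is /t/ at distance 5.

h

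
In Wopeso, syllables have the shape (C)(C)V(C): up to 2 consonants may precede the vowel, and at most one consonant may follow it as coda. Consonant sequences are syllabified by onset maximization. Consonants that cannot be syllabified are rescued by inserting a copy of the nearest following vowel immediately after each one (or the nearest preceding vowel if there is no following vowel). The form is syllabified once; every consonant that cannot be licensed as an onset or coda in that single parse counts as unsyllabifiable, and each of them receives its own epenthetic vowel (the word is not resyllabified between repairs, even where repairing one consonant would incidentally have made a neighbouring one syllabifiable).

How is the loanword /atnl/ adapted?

The consonants /n/, /l/ cannot be parsed into a legal (C)(C)V(C) syllable (at most one coda consonant is licensed; onsets may contain at most 2 consonants).
Epenthesis after each stranded consonant: /n/ → /na/, /l/ → /la/.

atnala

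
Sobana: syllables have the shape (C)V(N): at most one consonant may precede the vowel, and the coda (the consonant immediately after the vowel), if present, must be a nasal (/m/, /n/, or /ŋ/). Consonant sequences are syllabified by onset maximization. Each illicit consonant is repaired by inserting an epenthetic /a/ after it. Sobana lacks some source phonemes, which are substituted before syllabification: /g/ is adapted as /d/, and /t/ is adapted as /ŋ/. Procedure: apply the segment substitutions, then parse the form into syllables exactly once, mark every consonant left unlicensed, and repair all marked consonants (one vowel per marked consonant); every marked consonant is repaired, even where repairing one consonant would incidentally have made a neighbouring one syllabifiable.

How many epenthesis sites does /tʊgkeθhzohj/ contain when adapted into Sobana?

5

After substitution the input is /ŋʊdkeθhzohj/.
The unsyllabifiable consonants are /d/, /θ/, /h/, /h/, /j/; each receives one epenthetic vowel.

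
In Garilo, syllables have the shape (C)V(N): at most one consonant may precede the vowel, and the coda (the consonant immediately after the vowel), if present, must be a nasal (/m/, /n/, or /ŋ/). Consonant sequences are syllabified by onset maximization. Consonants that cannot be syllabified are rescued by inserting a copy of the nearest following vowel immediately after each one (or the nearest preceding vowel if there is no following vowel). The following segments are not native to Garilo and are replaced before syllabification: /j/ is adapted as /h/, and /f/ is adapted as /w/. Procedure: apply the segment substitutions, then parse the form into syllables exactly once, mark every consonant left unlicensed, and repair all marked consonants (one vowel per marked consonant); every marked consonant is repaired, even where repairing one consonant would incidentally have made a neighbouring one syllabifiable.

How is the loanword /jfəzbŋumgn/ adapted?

həwəzubuŋumgunu

Substitution: /j/ → /h/, /f/ → /w/, giving /hwəzbŋumgn/.
The consonants /h/, /z/, /b/, /g/, /n/ cannot be parsed into a legal (C)V(N) syllable (only a nasal (/m/, /n/, or /ŋ/) is licensed in coda position; onsets are limited to one consonant).
Epenthesis after each stranded consonant: /h/ → /hə/, /z/ → /zu/, /b/ → /bu/, /g/ → /gu/, /n/ → /nu/.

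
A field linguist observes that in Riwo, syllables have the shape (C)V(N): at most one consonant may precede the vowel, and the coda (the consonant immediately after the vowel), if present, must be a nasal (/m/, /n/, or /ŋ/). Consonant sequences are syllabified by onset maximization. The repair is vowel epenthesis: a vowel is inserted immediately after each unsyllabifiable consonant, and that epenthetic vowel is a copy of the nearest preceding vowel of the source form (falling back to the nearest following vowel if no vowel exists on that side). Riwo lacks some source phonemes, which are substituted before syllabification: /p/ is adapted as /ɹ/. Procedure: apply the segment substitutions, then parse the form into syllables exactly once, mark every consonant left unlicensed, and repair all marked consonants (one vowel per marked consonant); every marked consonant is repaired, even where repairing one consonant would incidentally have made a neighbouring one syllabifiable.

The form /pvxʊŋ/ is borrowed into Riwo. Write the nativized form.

ɹʊvʊxʊŋ

Substitution: /p/ → /ɹ/, giving /ɹvxʊŋ/.
Syllabifying with onset maximization leaves /ɹ/, /v/ stranded (only a nasal (/m/, /n/, or /ŋ/) is licensed in coda position; onsets are limited to one consonant).
Each unlicensed consonant becomes the onset of a new syllable: /ɹ/ → /ɹʊ/, /v/ → /vʊ/.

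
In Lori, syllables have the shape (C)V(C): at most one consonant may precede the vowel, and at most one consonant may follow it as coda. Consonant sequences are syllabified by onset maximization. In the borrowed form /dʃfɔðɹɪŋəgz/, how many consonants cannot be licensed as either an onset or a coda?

3

The consonants /d/, /ʃ/, /z/ cannot be parsed into a legal (C)V(C) syllable (at most one coda consonant is licensed; onsets are limited to one consonant).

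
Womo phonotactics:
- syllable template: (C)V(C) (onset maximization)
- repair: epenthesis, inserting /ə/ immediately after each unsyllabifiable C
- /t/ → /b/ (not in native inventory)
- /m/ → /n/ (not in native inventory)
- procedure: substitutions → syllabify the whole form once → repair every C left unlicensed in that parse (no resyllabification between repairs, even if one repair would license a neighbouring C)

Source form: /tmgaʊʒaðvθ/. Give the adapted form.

Substitution: /t/ → /b/, /m/ → /n/, giving /bngaʊʒaðvθ/.
The consonants /b/, /n/, /v/, /θ/ cannot be parsed into a legal (C)V(C) syllable (at most one coda consonant is licensed; onsets are limited to one consonant).
Each unlicensed consonant becomes the onset of a new syllable: /b/ → /bə/, /n/ → /nə/, /v/ → /və/, /θ/ → /θə/.

bənəgaʊʒaðvəθə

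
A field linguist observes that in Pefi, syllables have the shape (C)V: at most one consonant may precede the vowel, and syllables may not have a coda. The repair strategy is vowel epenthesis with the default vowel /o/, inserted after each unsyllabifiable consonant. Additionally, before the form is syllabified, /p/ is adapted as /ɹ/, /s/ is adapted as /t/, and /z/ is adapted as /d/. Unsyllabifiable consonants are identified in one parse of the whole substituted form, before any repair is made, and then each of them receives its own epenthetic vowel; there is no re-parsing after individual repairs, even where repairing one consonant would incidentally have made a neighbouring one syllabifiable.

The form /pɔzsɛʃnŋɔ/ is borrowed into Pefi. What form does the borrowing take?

ɹɔdotɛʃonoŋɔ

Substitution: /p/ → /ɹ/, /z/ → /d/, /s/ → /t/, giving /ɹɔdtɛʃnŋɔ/.
The consonants /d/, /ʃ/, /n/ cannot be parsed into a legal (C)V syllable (no codas are permitted; onsets are limited to one consonant).
Epenthesis after each stranded consonant: /d/ → /do/, /ʃ/ → /ʃo/, /n/ → /no/.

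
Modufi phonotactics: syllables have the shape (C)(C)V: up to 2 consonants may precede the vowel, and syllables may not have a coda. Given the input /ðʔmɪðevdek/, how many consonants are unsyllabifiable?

Under (C)(C)V, the unsyllabifiable consonants are /ð/, /k/ (no codas are permitted; onsets may contain at most 2 consonants).

2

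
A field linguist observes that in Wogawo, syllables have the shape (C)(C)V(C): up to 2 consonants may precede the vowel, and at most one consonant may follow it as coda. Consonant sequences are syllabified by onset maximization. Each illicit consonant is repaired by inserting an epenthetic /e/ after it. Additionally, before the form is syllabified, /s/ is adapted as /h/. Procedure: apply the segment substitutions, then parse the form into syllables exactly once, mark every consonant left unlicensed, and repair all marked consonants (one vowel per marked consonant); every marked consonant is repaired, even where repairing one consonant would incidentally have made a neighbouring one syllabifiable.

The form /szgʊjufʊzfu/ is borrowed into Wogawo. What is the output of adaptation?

Substitution: /s/ → /h/, giving /hzgʊjufʊzfu/.
Syllabifying with onset maximization leaves /h/ stranded (at most one coda consonant is licensed; onsets may contain at most 2 consonants).
Epenthesis after each stranded consonant: /h/ → /he/.

hezgʊjufʊzfu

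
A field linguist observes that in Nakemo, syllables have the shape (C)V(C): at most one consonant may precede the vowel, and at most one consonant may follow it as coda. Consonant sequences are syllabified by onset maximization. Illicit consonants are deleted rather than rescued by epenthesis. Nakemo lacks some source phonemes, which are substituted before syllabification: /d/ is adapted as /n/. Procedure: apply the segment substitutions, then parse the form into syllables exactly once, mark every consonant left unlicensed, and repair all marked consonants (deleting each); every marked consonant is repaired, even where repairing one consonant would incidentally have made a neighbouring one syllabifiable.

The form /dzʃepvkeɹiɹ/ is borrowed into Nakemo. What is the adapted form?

Substitution: /d/ → /n/, giving /nzʃepvkeɹiɹ/.
Syllabifying with onset maximization leaves /n/, /z/, /v/ stranded (at most one coda consonant is licensed; onsets are limited to one consonant).
Deleting the stranded consonants removes /n/, /z/, /v/.

ʃepkeɹiɹ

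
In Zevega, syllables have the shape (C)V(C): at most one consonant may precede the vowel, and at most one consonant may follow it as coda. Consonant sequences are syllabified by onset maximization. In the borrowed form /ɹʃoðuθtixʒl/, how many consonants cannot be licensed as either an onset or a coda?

3

Syllabifying with onset maximization leaves /ɹ/, /ʒ/, /l/ stranded (at most one coda consonant is licensed; onsets are limited to one consonant).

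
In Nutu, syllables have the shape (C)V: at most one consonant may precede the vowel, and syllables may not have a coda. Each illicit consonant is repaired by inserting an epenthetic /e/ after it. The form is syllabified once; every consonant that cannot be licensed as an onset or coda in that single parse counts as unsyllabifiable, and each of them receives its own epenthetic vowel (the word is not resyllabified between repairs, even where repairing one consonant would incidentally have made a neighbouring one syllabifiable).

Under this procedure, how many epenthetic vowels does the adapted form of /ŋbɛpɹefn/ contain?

The unsyllabifiable consonants are /ŋ/, /p/, /f/, /n/; each receives one epenthetic vowel.

4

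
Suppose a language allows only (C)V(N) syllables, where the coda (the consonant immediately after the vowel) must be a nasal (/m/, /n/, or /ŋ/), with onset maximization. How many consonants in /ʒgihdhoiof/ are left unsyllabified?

4

The consonants /ʒ/, /h/, /d/, /f/ cannot be parsed into a legal (C)V(N) syllable (only a nasal (/m/, /n/, or /ŋ/) is licensed in coda position; onsets are limited to one consonant).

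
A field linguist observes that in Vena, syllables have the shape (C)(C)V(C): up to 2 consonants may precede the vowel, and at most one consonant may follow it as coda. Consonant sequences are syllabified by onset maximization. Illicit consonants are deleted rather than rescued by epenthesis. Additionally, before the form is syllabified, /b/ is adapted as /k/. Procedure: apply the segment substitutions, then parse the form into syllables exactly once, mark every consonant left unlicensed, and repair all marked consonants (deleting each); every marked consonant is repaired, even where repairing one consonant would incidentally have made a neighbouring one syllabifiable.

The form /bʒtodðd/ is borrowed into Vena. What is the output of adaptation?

Substitution: /b/ → /k/, giving /kʒtodðd/.
Syllabifying with onset maximization leaves /k/, /ð/, /d/ stranded (at most one coda consonant is licensed; onsets may contain at most 2 consonants).
Deletion applies to /k/, /ð/, /d/.

ʒtod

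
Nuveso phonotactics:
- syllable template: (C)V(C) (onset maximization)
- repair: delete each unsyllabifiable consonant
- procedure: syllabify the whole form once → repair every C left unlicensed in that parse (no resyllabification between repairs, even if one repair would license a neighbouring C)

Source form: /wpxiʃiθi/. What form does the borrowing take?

xiʃiθi

The consonants /w/, /p/ cannot be parsed into a legal (C)V(C) syllable (at most one coda consonant is licensed; onsets are limited to one consonant).
Deleting the stranded consonants removes /w/, /p/.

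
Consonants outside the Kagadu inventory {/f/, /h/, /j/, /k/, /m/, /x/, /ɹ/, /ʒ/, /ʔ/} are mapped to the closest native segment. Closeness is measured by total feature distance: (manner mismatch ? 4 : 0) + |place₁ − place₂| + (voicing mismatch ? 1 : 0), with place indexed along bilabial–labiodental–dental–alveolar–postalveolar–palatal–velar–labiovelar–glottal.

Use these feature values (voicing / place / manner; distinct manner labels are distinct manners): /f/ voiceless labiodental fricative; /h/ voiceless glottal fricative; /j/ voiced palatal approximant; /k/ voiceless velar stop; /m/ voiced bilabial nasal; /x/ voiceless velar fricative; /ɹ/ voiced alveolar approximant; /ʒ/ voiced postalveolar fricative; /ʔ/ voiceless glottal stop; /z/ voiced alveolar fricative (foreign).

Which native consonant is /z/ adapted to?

/ʒ/ is closest: same manner (fricative), place distance 1 (alveolar→postalveolar), same voicing; total 1. Next closest is /f/ at distance 3.

ʒ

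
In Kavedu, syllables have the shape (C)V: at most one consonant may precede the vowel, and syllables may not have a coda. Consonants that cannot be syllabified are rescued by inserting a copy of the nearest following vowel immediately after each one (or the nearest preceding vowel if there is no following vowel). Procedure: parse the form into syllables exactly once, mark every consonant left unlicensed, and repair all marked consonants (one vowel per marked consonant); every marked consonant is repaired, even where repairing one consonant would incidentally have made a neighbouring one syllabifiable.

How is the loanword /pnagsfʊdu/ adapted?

Syllabifying with onset maximization leaves /p/, /g/, /s/ stranded (no codas are permitted; onsets are limited to one consonant).
Epenthesis after each stranded consonant: /p/ → /pa/, /g/ → /gʊ/, /s/ → /sʊ/.

panagʊsʊfʊdu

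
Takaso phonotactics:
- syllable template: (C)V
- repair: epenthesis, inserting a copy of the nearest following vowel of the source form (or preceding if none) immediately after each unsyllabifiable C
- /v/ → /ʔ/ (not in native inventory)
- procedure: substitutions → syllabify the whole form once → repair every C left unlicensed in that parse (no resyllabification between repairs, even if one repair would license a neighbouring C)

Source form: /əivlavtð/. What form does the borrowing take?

Substitution: /v/ → /ʔ/, giving /əiʔlaʔtð/.
Syllabifying with onset maximization leaves /ʔ/, /ʔ/, /t/, /ð/ stranded (no codas are permitted; onsets are limited to one consonant).
Inserting the epenthetic vowel yields /ʔ/ → /ʔa/, /ʔ/ → /ʔa/, /t/ → /ta/, /ð/ → /ða/.

əiʔalaʔataða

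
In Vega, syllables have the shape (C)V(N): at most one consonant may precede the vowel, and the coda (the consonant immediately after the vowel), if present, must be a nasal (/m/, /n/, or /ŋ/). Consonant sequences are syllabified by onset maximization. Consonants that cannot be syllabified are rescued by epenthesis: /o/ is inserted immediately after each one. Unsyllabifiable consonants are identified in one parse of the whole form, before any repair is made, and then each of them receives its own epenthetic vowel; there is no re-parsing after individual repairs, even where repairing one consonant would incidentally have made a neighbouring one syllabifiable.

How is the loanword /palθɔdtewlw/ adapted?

paloθɔdotewolowo

Syllabifying with onset maximization leaves /l/, /d/, /w/, /l/, /w/ stranded (only a nasal (/m/, /n/, or /ŋ/) is licensed in coda position; onsets are limited to one consonant).
Each unlicensed consonant becomes the onset of a new syllable: /l/ → /lo/, /d/ → /do/, /w/ → /wo/, /l/ → /lo/, /w/ → /wo/.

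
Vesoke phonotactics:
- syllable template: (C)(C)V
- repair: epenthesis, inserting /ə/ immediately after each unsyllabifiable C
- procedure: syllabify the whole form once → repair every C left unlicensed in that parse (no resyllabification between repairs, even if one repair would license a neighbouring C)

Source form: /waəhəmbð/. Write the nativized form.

The consonants /m/, /b/, /ð/ cannot be parsed into a legal (C)(C)V syllable (no codas are permitted; onsets may contain at most 2 consonants).
Each unlicensed consonant becomes the onset of a new syllable: /m/ → /mə/, /b/ → /bə/, /ð/ → /ðə/.

waəhəməbəðə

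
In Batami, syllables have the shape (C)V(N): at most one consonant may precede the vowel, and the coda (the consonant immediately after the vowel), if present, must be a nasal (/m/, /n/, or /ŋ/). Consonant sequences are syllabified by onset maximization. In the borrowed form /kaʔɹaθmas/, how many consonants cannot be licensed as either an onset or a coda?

Syllabifying with onset maximization leaves /ʔ/, /θ/, /s/ stranded (only a nasal (/m/, /n/, or /ŋ/) is licensed in coda position; onsets are limited to one consonant).

3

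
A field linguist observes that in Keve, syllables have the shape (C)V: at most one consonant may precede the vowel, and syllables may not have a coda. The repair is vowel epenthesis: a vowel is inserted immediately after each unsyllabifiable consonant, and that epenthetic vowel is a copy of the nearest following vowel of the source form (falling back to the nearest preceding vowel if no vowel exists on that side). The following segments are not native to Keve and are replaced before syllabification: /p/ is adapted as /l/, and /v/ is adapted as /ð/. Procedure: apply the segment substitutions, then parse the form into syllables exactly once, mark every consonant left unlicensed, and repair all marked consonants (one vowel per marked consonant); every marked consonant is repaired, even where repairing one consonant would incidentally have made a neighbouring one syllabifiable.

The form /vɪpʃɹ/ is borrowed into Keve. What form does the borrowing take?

Substitution: /v/ → /ð/, /p/ → /l/, giving /ðɪlʃɹ/.
Under (C)V, the unsyllabifiable consonants are /l/, /ʃ/, /ɹ/ (no codas are permitted; onsets are limited to one consonant).
Inserting the epenthetic vowel yields /l/ → /lɪ/, /ʃ/ → /ʃɪ/, /ɹ/ → /ɹɪ/.

ðɪlɪʃɪɹɪ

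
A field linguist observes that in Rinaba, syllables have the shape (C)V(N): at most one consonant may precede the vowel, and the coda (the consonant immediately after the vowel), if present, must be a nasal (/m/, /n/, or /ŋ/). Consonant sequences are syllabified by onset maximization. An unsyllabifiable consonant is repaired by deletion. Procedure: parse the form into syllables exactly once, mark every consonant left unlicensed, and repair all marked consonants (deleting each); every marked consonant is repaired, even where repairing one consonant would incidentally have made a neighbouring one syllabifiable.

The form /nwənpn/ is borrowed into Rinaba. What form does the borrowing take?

Syllabifying with onset maximization leaves /n/, /p/, /n/ stranded (only a nasal (/m/, /n/, or /ŋ/) is licensed in coda position; onsets are limited to one consonant).
Deleting the stranded consonants removes /n/, /p/, /n/.

wən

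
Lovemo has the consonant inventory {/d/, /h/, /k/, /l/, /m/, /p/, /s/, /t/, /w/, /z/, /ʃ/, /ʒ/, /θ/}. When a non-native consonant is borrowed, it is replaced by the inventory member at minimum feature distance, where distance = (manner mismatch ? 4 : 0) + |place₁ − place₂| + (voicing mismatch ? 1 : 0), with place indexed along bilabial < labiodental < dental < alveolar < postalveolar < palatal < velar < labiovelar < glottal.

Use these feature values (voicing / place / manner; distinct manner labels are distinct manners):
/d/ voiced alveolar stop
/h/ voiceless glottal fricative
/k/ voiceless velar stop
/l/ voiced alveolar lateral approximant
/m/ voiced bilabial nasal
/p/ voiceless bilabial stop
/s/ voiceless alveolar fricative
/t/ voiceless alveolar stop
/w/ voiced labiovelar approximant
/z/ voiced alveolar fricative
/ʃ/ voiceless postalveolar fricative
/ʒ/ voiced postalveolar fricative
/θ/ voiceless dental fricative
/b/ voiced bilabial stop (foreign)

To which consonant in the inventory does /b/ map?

p

/p/ is closest: same manner (stop), place distance 0 (bilabial→bilabial), voicing differs (+1); total 1. Next closest is /d/ at distance 3.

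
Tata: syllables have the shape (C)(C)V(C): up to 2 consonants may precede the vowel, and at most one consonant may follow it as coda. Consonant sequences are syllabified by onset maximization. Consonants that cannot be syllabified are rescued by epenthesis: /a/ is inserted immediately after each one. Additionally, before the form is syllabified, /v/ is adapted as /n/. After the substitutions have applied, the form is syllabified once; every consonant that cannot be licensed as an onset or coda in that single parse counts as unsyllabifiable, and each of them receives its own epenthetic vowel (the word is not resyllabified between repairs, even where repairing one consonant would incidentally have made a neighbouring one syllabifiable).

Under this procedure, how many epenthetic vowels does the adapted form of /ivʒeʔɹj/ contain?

2

After substitution the input is /inʒeʔɹj/.
The unsyllabifiable consonants are /ɹ/, /j/; each receives one epenthetic vowel.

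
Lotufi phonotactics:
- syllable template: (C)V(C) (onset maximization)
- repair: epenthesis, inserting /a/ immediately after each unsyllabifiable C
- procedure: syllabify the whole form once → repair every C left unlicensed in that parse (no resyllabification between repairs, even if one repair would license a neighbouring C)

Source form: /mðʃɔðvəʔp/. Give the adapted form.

maðaʃɔðvəʔpa

Under (C)V(C), the unsyllabifiable consonants are /m/, /ð/, /p/ (at most one coda consonant is licensed; onsets are limited to one consonant).
Each unlicensed consonant becomes the onset of a new syllable: /m/ → /ma/, /ð/ → /ða/, /p/ → /pa/.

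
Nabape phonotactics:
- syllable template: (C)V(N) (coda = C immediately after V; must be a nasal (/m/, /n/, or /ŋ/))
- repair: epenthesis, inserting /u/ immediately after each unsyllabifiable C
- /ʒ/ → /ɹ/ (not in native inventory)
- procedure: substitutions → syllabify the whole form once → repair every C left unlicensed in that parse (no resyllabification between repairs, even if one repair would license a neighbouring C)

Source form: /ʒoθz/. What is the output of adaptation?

ɹoθuzu

Substitution: /ʒ/ → /ɹ/, giving /ɹoθz/.
The consonants /θ/, /z/ cannot be parsed into a legal (C)V(N) syllable (only a nasal (/m/, /n/, or /ŋ/) is licensed in coda position; onsets are limited to one consonant).
Epenthesis after each stranded consonant: /θ/ → /θu/, /z/ → /zu/.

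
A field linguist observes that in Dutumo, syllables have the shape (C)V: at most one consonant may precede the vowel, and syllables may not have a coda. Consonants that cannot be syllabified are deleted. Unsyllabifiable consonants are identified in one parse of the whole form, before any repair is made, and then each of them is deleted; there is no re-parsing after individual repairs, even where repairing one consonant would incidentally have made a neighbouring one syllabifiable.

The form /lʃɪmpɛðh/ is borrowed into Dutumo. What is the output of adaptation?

Under (C)V, the unsyllabifiable consonants are /l/, /m/, /ð/, /h/ (no codas are permitted; onsets are limited to one consonant).
Deleting the stranded consonants removes /l/, /m/, /ð/, /h/.

ʃɪpɛ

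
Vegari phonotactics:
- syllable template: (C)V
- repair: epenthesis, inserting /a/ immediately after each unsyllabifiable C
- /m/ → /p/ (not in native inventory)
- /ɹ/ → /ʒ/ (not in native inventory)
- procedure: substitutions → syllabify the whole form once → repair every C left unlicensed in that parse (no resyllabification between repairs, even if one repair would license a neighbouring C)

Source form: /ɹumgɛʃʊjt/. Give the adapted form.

ʒupagɛʃʊjata

Substitution: /ɹ/ → /ʒ/, /m/ → /p/, giving /ʒupgɛʃʊjt/.
The consonants /p/, /j/, /t/ cannot be parsed into a legal (C)V syllable (no codas are permitted; onsets are limited to one consonant).
Each unlicensed consonant becomes the onset of a new syllable: /p/ → /pa/, /j/ → /ja/, /t/ → /ta/.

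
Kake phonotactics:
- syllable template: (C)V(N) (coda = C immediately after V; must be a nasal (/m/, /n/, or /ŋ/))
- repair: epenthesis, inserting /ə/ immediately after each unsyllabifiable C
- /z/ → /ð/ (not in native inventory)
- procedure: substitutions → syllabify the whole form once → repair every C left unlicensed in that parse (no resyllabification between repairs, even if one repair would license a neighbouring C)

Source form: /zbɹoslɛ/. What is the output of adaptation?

Substitution: /z/ → /ð/, giving /ðbɹoslɛ/.
Syllabifying with onset maximization leaves /ð/, /b/, /s/ stranded (only a nasal (/m/, /n/, or /ŋ/) is licensed in coda position; onsets are limited to one consonant).
Inserting the epenthetic vowel yields /ð/ → /ðə/, /b/ → /bə/, /s/ → /sə/.

ðəbəɹosəlɛ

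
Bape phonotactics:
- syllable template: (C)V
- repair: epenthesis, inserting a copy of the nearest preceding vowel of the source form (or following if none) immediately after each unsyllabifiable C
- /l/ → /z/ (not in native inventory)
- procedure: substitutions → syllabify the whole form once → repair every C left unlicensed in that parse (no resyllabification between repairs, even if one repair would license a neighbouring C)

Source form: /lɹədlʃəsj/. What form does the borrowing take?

zəɹədəzəʃəsəjə

Substitution: /l/ → /z/, giving /zɹədzʃəsj/.
The consonants /z/, /d/, /z/, /s/, /j/ cannot be parsed into a legal (C)V syllable (no codas are permitted; onsets are limited to one consonant).
Epenthesis after each stranded consonant: /z/ → /zə/, /d/ → /də/, /z/ → /zə/, /s/ → /sə/, /j/ → /jə/.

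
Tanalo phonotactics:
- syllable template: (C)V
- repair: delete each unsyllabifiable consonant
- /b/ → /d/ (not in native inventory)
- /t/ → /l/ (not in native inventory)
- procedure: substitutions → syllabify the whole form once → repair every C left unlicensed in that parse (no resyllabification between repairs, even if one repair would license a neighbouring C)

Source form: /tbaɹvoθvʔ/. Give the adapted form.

davo

Substitution: /t/ → /l/, /b/ → /d/, giving /ldaɹvoθvʔ/.
The consonants /l/, /ɹ/, /θ/, /v/, /ʔ/ cannot be parsed into a legal (C)V syllable (no codas are permitted; onsets are limited to one consonant).
Deleting the stranded consonants removes /l/, /ɹ/, /θ/, /v/, /ʔ/.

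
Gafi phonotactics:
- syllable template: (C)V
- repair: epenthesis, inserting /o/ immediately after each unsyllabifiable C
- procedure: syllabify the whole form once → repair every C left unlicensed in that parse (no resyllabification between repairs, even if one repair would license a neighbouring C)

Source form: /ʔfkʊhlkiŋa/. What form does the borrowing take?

Under (C)V, the unsyllabifiable consonants are /ʔ/, /f/, /h/, /l/ (no codas are permitted; onsets are limited to one consonant).
Inserting the epenthetic vowel yields /ʔ/ → /ʔo/, /f/ → /fo/, /h/ → /ho/, /l/ → /lo/.

ʔofokʊholokiŋa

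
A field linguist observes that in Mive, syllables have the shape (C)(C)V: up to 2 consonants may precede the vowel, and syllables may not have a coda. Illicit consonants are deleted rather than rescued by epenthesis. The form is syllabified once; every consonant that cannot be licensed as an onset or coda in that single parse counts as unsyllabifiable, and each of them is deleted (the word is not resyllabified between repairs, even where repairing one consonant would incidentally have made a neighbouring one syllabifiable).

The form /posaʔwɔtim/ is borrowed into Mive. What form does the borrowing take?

posaʔwɔti

Syllabifying with onset maximization leaves /m/ stranded (no codas are permitted; onsets may contain at most 2 consonants).
Deleting the stranded consonants removes /m/.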